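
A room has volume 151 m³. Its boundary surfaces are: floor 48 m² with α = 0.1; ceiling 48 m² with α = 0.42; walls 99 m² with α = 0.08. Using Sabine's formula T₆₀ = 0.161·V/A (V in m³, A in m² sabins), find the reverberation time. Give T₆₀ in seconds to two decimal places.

0.74 s

A = Σ Sᵢαᵢ = 48·0.1 + 48·0.42 + 99·0.08 = 32.88 m².
T₆₀ = 0.161·V/A = 0.161·151/32.88 = 0.739 s.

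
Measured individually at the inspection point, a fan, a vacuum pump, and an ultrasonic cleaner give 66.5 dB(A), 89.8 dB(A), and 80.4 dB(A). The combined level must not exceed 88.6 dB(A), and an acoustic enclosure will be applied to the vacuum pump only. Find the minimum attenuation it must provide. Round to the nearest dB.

2 dB

Fixed contribution from the other sources: Σ 10^(L/10) = 10^(66.5/10) + 10^(80.4/10) = 1.141e+08 (80.57 dB(A)).
To meet 88.6 dB(A) overall, the treated vacuum pump may contribute at most 10^(88.6/10) − 1.141e+08 = 6.103e+08, i.e. 87.86 dB(A).
So the vacuum pump must be reduced from 89.8 to 87.86 dB(A): IL = 1.94 dB.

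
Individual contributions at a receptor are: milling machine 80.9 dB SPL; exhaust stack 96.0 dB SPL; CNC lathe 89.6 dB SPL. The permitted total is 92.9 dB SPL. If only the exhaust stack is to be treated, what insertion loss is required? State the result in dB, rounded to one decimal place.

Everything except the exhaust stack sums to 10^(80.9/10) + 10^(89.6/10) = 1.035e+09 in linear terms, 90.15 dB SPL.
The limit corresponds to 10^(92.9/10) = 1.950e+09; subtracting the fixed part leaves 9.148e+08 for the exhaust stack, i.e. 89.61 dB SPL.
So the exhaust stack must be reduced from 96.0 to 89.61 dB SPL: IL = 6.39 dB.

6.4 dB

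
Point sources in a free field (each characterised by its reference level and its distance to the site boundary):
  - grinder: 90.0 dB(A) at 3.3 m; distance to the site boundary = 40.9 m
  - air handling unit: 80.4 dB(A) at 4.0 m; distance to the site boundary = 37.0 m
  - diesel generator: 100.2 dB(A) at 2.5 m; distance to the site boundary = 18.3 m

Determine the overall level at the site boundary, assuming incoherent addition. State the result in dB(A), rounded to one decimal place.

Propagate each source to the receiver with L = L_ref − 20·log₁₀(r/r_ref), then add intensities.
grinder: 90.0 − 20·log₁₀(40.9/3.3) = 90.0 − 21.86 = 68.14 dB(A).
air handling unit: 80.4 − 20·log₁₀(37.0/4.0) = 80.4 − 19.32 = 61.08 dB(A).
diesel generator: 100.2 − 20·log₁₀(18.3/2.5) = 100.2 − 17.29 = 82.91 dB(A).
Σ 10^(L/10) = 2.032e+08 → L_total = 10·log₁₀(2.032e+08) = 83.08 dB(A).

83.1 dB(A)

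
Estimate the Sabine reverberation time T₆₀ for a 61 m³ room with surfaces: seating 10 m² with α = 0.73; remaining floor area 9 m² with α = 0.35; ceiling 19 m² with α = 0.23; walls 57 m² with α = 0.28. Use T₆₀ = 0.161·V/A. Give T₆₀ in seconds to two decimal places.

0.32 s

Summing Sᵢαᵢ: 10·0.73 + 9·0.35 + 19·0.23 + 57·0.28 = 30.78 m².
T₆₀ = 0.161·V/A = 0.161·61/30.78 = 0.319 s.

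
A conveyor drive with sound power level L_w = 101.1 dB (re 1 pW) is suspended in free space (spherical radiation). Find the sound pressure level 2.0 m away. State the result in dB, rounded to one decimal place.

84.1 dB

Free-field spherical radiation: L_p = L_w − 10·log₁₀(4π·r²), r = 2.0 m.
4π·r² = 50.27 m², 10·log₁₀ of that is 17.013 dB.
L_p = 101.1 − 17.013 = 84.09 dB.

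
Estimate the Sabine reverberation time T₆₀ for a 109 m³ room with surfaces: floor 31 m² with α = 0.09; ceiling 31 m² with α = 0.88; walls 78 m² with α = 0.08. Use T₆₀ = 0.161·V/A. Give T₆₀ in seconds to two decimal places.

Total absorption A = 31·0.09 + 31·0.88 + 78·0.08 = 36.31 m² sabins.
T₆₀ = 0.161 × 109 / 36.31 = 0.483 s.

0.48 s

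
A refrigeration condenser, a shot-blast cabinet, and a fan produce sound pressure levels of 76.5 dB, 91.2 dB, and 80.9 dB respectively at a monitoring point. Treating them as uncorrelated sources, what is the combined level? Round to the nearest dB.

For uncorrelated sources the intensities add, so convert each level to linear form, sum, and take 10·log₁₀ of the total.
Σ 10^(L/10) = 10^(76.5/10) + 10^(91.2/10) + 10^(80.9/10) = 1.486e+09.
L_total = 10·log₁₀(1.486e+09) = 91.72 dB.

92 dB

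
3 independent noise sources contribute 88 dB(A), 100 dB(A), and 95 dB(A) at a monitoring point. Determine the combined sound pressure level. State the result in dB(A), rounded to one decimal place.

For uncorrelated sources the intensities add, so convert each level to linear form, sum, and take 10·log₁₀ of the total.
Σ 10^(L/10) = 10^(88/10) + 10^(100/10) + 10^(95/10) = 1.379e+10.
L_total = 10·log₁₀(1.379e+10) = 101.40 dB(A).

101.4 dB(A)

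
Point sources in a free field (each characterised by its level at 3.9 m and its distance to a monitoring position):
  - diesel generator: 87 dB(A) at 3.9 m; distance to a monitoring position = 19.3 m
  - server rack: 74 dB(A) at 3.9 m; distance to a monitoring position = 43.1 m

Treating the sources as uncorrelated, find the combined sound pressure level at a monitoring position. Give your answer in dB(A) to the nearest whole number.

Propagate each source to the receiver with L = L_ref − 20·log₁₀(r/r_ref), then add intensities.
diesel generator: 87 − 20·log₁₀(19.3/3.9) = 87 − 13.89 = 73.11 dB(A).
server rack: 74 − 20·log₁₀(43.1/3.9) = 74 − 20.87 = 53.13 dB(A).
Σ 10^(L/10) = 2.067e+07 → L_total = 10·log₁₀(2.067e+07) = 73.15 dB(A).

73 dB(A)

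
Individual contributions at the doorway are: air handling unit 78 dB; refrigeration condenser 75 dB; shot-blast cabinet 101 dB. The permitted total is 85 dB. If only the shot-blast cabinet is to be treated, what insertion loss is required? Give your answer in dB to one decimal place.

17.5 dB

Fixed contribution from the other sources: Σ 10^(L/10) = 10^(78/10) + 10^(75/10) = 9.472e+07 (79.76 dB).
The limit corresponds to 10^(85/10) = 3.162e+08; subtracting the fixed part leaves 2.215e+08 for the shot-blast cabinet, i.e. 83.45 dB.
Required insertion loss = 101 − 83.45 = 17.55 dB.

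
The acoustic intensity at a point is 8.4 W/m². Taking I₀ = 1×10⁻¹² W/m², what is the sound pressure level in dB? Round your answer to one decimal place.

I/I₀ = 8.4/10⁻¹² = 8.4×10^12, and L = 10·log₁₀(I/I₀).
L = 10·(0.9243 + 12) = 129.24 dB.

129.2 dB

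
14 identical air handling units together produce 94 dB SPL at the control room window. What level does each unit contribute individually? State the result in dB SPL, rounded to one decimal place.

82.5 dB SPL

14 equal contributions raise the level by 10·log₁₀ 14 = 11.461 dB, so each unit alone gives 94 − 11.461.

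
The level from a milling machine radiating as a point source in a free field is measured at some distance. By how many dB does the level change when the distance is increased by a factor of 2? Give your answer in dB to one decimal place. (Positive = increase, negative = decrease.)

Point-source spreading: ΔL = −20·log₁₀(r₂/r₁).
ΔL = −20·log₁₀(2) = -6.02 dB.

-6.0 dB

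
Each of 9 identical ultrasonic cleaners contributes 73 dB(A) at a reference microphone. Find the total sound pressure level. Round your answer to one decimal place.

L_total = L₁ + 10·log₁₀ N for N identical incoherent sources.
L_total = 73 + 10·log₁₀(9) = 73 + 9.542 = 82.54 dB(A).

82.5 dB(A)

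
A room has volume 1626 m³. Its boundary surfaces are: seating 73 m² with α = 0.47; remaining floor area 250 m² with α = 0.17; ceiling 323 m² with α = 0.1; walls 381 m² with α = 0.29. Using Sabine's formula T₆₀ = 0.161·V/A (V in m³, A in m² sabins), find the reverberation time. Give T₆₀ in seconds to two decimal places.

1.19 s

Total absorption A = 73·0.47 + 250·0.17 + 323·0.1 + 381·0.29 = 219.60 m² sabins.
T₆₀ = 0.161 × 1626 / 219.60 = 1.192 s.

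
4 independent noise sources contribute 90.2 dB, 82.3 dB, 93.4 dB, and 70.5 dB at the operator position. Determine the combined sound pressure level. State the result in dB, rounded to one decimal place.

Incoherent sources combine by intensity addition: L_total = 10·log₁₀(Σ 10^(L_i/10)).
Σ 10^(L/10) = 10^(90.2/10) + 10^(82.3/10) + 10^(93.4/10) + 10^(70.5/10) = 3.416e+09.
L_total = 10·log₁₀(3.416e+09) = 95.34 dB.

95.3 dB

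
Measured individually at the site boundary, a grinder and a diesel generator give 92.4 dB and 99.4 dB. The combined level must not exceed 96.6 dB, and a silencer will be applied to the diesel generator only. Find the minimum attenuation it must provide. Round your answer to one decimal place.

The untreated sources together contribute 10^(92.4/10) = 1.738e+09, i.e. 92.40 dB.
To meet 96.6 dB overall, the treated diesel generator may contribute at most 10^(96.6/10) − 1.738e+09 = 2.833e+09, i.e. 94.52 dB.
So the diesel generator must be reduced from 99.4 to 94.52 dB: IL = 4.88 dB.

4.9 dB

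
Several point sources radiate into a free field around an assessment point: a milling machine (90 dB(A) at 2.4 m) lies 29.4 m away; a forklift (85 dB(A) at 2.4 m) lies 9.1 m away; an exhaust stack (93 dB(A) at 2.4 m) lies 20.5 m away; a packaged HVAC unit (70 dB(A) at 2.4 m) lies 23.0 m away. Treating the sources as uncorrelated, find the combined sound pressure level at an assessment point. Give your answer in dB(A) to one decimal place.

First find each source's level at the receiver (point-source: −20·log₁₀(r/r_ref)), then combine on an intensity basis.
milling machine: 90 − 20·log₁₀(29.4/2.4) = 90 − 21.76 = 68.24 dB(A).
forklift: 85 − 20·log₁₀(9.1/2.4) = 85 − 11.58 = 73.42 dB(A).
exhaust stack: 93 − 20·log₁₀(20.5/2.4) = 93 − 18.63 = 74.37 dB(A).
packaged HVAC unit: 70 − 20·log₁₀(23.0/2.4) = 70 − 19.63 = 50.37 dB(A).
Σ 10^(L/10) = 5.612e+07 → L_total = 10·log₁₀(5.612e+07) = 77.49 dB(A).

77.5 dB(A)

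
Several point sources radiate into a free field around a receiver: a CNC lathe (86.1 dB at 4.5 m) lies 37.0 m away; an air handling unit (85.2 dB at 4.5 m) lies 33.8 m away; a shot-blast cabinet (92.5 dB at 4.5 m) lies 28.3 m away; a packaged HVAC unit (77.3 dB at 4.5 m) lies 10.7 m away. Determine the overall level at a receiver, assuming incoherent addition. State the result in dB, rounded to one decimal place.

78.2 dB

Apply inverse-square spreading to bring every level to the receiver, then sum 10^(L/10).
CNC lathe: 86.1 − 20·log₁₀(37.0/4.5) = 86.1 − 18.30 = 67.80 dB.
air handling unit: 85.2 − 20·log₁₀(33.8/4.5) = 85.2 − 17.51 = 67.69 dB.
shot-blast cabinet: 92.5 − 20·log₁₀(28.3/4.5) = 92.5 − 15.97 = 76.53 dB.
packaged HVAC unit: 77.3 − 20·log₁₀(10.7/4.5) = 77.3 − 7.52 = 69.78 dB.
Σ 10^(L/10) = 6.636e+07 → L_total = 10·log₁₀(6.636e+07) = 78.22 dB.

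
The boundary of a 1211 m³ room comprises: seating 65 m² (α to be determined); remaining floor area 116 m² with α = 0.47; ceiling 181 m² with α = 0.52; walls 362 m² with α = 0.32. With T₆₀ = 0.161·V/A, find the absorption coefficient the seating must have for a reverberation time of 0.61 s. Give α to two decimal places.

0.85

A = 0.161·V/T₆₀ = 0.161·1211/0.61 = 319.62 m² sabins.
Absorption from the other surfaces = 116·0.47 + 181·0.52 + 362·0.32 = 264.48 m², so the seating must supply 55.14 m² over 65 m².
α = 55.14/65 = 0.848.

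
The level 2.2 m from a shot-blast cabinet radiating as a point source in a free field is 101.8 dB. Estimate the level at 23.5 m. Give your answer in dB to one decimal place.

For a point source, L₂ = L₁ − 20·log₁₀(r₂/r₁).
L₂ = 101.8 − 20·log₁₀(23.5/2.2) = 101.8 − 20.573 = 81.23 dB.

81.2 dB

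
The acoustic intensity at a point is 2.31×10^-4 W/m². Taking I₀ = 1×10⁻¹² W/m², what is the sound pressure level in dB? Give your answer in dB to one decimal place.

L = 10·log₁₀(I/I₀) = 10·log₁₀(2.31×10^-4/10⁻¹²) = 10·log₁₀(2.31×10^8).
L = 10·(0.3636 + 8) = 83.64 dB.

83.6 dB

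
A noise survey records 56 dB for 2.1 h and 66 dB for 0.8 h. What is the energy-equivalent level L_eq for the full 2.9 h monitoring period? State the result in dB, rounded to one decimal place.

61.4 dB

L_eq = 10·log₁₀[(1/T)·Σ tᵢ·10^(Lᵢ/10)] with T = 2.9 h.
Σ tᵢ·10^(Lᵢ/10) = 2.1·10^(56/10) + 0.8·10^(66/10) = 4.021e+06.
L_eq = 10·log₁₀(4.021e+06/2.9) = 61.42 dB.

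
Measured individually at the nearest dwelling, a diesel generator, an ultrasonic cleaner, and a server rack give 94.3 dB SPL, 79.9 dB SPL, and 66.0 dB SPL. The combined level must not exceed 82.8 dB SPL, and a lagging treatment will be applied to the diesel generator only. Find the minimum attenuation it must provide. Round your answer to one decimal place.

Everything except the diesel generator sums to 10^(79.9/10) + 10^(66.0/10) = 1.017e+08 in linear terms, 80.07 dB SPL.
The limit corresponds to 10^(82.8/10) = 1.905e+08; subtracting the fixed part leaves 8.884e+07 for the diesel generator, i.e. 79.49 dB SPL.
So the diesel generator must be reduced from 94.3 to 79.49 dB SPL: IL = 14.81 dB.

14.8 dB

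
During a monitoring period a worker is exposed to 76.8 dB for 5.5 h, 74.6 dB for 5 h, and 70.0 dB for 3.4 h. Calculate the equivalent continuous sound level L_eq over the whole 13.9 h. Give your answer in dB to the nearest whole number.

Weight each interval's intensity by its duration and average over T = 13.9 h:
Σ tᵢ·10^(Lᵢ/10) = 5.5·10^(76.8/10) + 5·10^(74.6/10) + 3.4·10^(70.0/10) = 4.414e+08.
L_eq = 10·log₁₀(4.414e+08/13.9) = 75.02 dB.

75 dB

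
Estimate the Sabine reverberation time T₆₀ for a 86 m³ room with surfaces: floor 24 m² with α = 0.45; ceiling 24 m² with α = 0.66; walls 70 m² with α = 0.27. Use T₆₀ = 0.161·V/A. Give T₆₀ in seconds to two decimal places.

0.30 s

Total absorption A = 24·0.45 + 24·0.66 + 70·0.27 = 45.54 m² sabins.
T₆₀ = 0.161·V/A = 0.161·86/45.54 = 0.304 s.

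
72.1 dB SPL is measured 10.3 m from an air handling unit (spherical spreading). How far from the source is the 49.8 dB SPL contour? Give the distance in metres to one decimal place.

For a point source L₁ − L₂ = 20·log₁₀(r₂/r₁), so r₂ = r₁·10^((L₁−L₂)/20).
r₂ = 10.3·10^((72.1−49.8)/20) = 10.3·10^(22.3/20) = 134.23 m.

134.2 m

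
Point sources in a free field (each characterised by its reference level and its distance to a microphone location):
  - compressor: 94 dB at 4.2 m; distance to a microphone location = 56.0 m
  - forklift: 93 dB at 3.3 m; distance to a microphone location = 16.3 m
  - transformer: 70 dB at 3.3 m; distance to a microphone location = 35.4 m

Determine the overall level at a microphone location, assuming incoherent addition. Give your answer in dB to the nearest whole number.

Apply inverse-square spreading to bring every level to the receiver, then sum 10^(L/10).
compressor: 94 − 20·log₁₀(56.0/4.2) = 94 − 22.50 = 71.50 dB.
forklift: 93 − 20·log₁₀(16.3/3.3) = 93 − 13.87 = 79.13 dB.
transformer: 70 − 20·log₁₀(35.4/3.3) = 70 − 20.61 = 49.39 dB.
Σ 10^(L/10) = 9.600e+07 → L_total = 10·log₁₀(9.600e+07) = 79.82 dB.

80 dB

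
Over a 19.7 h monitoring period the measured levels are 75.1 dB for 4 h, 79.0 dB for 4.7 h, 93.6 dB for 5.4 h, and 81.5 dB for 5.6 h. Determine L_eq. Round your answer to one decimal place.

The energy average is taken in the linear domain: L_eq = 10·log₁₀[(Σ tᵢ·10^(Lᵢ/10))/T], T = 19.7 h.
Σ tᵢ·10^(Lᵢ/10) = 4·10^(75.1/10) + 4.7·10^(79.0/10) + 5.4·10^(93.6/10) + 5.6·10^(81.5/10) = 1.366e+10.
L_eq = 10·log₁₀(1.366e+10/19.7) = 88.41 dB.

88.4 dB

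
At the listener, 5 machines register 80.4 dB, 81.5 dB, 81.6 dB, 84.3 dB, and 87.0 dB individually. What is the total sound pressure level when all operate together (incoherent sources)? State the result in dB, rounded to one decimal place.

90.7 dB

Incoherent sources combine by intensity addition: L_total = 10·log₁₀(Σ 10^(L_i/10)).
Σ 10^(L/10) = 10^(80.4/10) + 10^(81.5/10) + 10^(81.6/10) + 10^(84.3/10) + 10^(87.0/10) = 1.166e+09.
L_total = 10·log₁₀(1.166e+09) = 90.67 dB.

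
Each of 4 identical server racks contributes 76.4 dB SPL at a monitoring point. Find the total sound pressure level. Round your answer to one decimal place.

With 4 equal, uncorrelated contributions the intensity is 4× that of one unit, giving a rise of 10·log₁₀ 4.
L_total = 76.4 + 10·log₁₀(4) = 76.4 + 6.021 = 82.42 dB SPL.

82.4 dB SPL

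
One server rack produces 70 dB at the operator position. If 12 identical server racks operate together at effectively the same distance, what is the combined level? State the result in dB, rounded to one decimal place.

80.8 dB

N identical incoherent sources raise the level by 10·log₁₀ N.
L_total = 70 + 10·log₁₀(12) = 70 + 10.792 = 80.79 dB.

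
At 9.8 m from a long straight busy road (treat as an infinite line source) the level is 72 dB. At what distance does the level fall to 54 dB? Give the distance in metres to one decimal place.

618.3 m

Line-source spreading drops the level by 10·log₁₀(r₂/r₁); inverting, r₂/r₁ = 10^(ΔL/10).
r₂ = 9.8·10^((72−54)/10) = 9.8·10^(18.0/10) = 618.34 m.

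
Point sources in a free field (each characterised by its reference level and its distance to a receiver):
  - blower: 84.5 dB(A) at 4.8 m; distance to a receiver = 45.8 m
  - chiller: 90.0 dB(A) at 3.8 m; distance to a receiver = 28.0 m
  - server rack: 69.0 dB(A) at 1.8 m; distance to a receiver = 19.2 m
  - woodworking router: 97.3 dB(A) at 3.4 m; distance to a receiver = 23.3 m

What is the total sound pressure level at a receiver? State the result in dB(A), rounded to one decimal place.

First find each source's level at the receiver (point-source: −20·log₁₀(r/r_ref)), then combine on an intensity basis.
blower: 84.5 − 20·log₁₀(45.8/4.8) = 84.5 − 19.59 = 64.91 dB(A).
chiller: 90.0 − 20·log₁₀(28.0/3.8) = 90.0 − 17.35 = 72.65 dB(A).
server rack: 69.0 − 20·log₁₀(19.2/1.8) = 69.0 − 20.56 = 48.44 dB(A).
woodworking router: 97.3 − 20·log₁₀(23.3/3.4) = 97.3 − 16.72 = 80.58 dB(A).
Σ 10^(L/10) = 1.359e+08 → L_total = 10·log₁₀(1.359e+08) = 81.33 dB(A).

81.3 dB(A)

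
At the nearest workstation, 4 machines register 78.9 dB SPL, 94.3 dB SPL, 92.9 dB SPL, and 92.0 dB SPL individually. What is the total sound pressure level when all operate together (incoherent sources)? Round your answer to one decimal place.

Incoherent sources combine by intensity addition: L_total = 10·log₁₀(Σ 10^(L_i/10)).
Σ 10^(L/10) = 10^(78.9/10) + 10^(94.3/10) + 10^(92.9/10) + 10^(92.0/10) = 6.304e+09.
L_total = 10·log₁₀(6.304e+09) = 98.00 dB SPL.

98.0 dB SPL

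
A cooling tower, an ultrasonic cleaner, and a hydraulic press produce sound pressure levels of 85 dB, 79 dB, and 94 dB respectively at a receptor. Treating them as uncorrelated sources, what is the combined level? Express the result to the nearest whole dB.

For uncorrelated sources the intensities add, so convert each level to linear form, sum, and take 10·log₁₀ of the total.
Σ 10^(L/10) = 10^(85/10) + 10^(79/10) + 10^(94/10) = 2.908e+09.
L_total = 10·log₁₀(2.908e+09) = 94.64 dB.

95 dB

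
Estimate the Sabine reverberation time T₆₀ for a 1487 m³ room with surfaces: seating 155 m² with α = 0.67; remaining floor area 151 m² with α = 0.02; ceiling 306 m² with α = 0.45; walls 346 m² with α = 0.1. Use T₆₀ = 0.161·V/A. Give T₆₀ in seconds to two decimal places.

A = Σ Sᵢαᵢ = 155·0.67 + 151·0.02 + 306·0.45 + 346·0.1 = 279.17 m².
T₆₀ = 0.161 × 1487 / 279.17 = 0.858 s.

0.86 s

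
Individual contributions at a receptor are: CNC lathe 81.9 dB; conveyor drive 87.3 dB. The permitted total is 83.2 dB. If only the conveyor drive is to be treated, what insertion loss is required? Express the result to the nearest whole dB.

10 dB

Everything except the conveyor drive sums to 10^(81.9/10) = 1.549e+08 in linear terms, 81.90 dB.
The limit corresponds to 10^(83.2/10) = 2.089e+08; subtracting the fixed part leaves 5.405e+07 for the conveyor drive, i.e. 77.33 dB.
Required insertion loss = 87.3 − 77.33 = 9.97 dB.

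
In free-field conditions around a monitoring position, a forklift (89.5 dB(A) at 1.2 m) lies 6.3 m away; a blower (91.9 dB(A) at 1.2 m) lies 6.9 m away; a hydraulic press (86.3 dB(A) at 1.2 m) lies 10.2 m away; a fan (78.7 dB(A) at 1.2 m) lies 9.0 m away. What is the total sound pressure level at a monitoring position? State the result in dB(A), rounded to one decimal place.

79.4 dB(A)

Propagate each source to the receiver with L = L_ref − 20·log₁₀(r/r_ref), then add intensities.
forklift: 89.5 − 20·log₁₀(6.3/1.2) = 89.5 − 14.40 = 75.10 dB(A).
blower: 91.9 − 20·log₁₀(6.9/1.2) = 91.9 − 15.19 = 76.71 dB(A).
hydraulic press: 86.3 − 20·log₁₀(10.2/1.2) = 86.3 − 18.59 = 67.71 dB(A).
fan: 78.7 − 20·log₁₀(9.0/1.2) = 78.7 − 17.50 = 61.20 dB(A).
Σ 10^(L/10) = 8.640e+07 → L_total = 10·log₁₀(8.640e+07) = 79.37 dB(A).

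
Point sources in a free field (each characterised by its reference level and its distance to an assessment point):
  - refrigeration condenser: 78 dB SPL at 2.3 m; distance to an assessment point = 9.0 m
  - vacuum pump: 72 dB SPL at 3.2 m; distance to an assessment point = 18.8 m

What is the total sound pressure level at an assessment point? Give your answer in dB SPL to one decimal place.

First find each source's level at the receiver (point-source: −20·log₁₀(r/r_ref)), then combine on an intensity basis.
refrigeration condenser: 78 − 20·log₁₀(9.0/2.3) = 78 − 11.85 = 66.15 dB SPL.
vacuum pump: 72 − 20·log₁₀(18.8/3.2) = 72 − 15.38 = 56.62 dB SPL.
Σ 10^(L/10) = 4.580e+06 → L_total = 10·log₁₀(4.580e+06) = 66.61 dB SPL.

66.6 dB SPL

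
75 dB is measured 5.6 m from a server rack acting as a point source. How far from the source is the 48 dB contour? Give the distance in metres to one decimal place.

Point-source spreading drops the level by 20·log₁₀(r₂/r₁); inverting, r₂/r₁ = 10^(ΔL/20).
r₂ = 5.6·10^((75−48)/20) = 5.6·10^(27.0/20) = 125.37 m.

125.4 m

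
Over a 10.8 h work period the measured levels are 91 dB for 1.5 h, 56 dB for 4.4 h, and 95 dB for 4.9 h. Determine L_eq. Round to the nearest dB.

92 dB

Weight each interval's intensity by its duration and average over T = 10.8 h:
Σ tᵢ·10^(Lᵢ/10) = 1.5·10^(91/10) + 4.4·10^(56/10) + 4.9·10^(95/10) = 1.739e+10.
L_eq = 10·log₁₀(1.739e+10/10.8) = 92.07 dB.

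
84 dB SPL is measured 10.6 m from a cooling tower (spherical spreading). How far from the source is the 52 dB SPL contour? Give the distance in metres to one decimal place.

For a point source L₁ − L₂ = 20·log₁₀(r₂/r₁), so r₂ = r₁·10^((L₁−L₂)/20).
r₂ = 10.6·10^((84−52)/20) = 10.6·10^(32.0/20) = 421.99 m.

422.0 m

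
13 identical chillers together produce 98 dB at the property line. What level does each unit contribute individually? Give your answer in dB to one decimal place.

86.9 dB

For N identical incoherent sources L_total = L₁ + 10·log₁₀ N, so L₁ = 98 − 10·log₁₀(13) = 98 − 11.139.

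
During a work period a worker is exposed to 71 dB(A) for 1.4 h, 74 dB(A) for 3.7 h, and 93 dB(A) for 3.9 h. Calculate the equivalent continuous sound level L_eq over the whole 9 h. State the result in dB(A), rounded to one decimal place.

L_eq = 10·log₁₀[(1/T)·Σ tᵢ·10^(Lᵢ/10)] with T = 9 h.
Σ tᵢ·10^(Lᵢ/10) = 1.4·10^(71/10) + 3.7·10^(74/10) + 3.9·10^(93/10) = 7.892e+09.
L_eq = 10·log₁₀(7.892e+09/9) = 89.43 dB(A).

89.4 dB(A)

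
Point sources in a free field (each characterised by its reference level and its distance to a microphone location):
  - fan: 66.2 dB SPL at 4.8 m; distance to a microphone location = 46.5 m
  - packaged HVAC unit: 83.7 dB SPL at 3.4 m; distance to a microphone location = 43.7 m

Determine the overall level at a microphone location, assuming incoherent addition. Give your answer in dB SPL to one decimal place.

61.7 dB SPL

First find each source's level at the receiver (point-source: −20·log₁₀(r/r_ref)), then combine on an intensity basis.
fan: 66.2 − 20·log₁₀(46.5/4.8) = 66.2 − 19.72 = 46.48 dB SPL.
packaged HVAC unit: 83.7 − 20·log₁₀(43.7/3.4) = 83.7 − 22.18 = 61.52 dB SPL.
Σ 10^(L/10) = 1.463e+06 → L_total = 10·log₁₀(1.463e+06) = 61.65 dB SPL.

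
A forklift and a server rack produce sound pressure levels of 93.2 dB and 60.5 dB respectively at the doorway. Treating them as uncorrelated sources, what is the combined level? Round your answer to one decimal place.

Incoherent sources combine by intensity addition: L_total = 10·log₁₀(Σ 10^(L_i/10)).
Σ 10^(L/10) = 10^(93.2/10) + 10^(60.5/10) = 2.090e+09.
L_total = 10·log₁₀(2.090e+09) = 93.20 dB.

93.2 dB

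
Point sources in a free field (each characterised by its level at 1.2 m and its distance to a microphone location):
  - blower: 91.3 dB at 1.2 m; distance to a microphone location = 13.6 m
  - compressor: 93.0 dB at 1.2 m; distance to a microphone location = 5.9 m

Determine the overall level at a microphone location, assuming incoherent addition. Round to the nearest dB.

80 dB

First find each source's level at the receiver (point-source: −20·log₁₀(r/r_ref)), then combine on an intensity basis.
blower: 91.3 − 20·log₁₀(13.6/1.2) = 91.3 − 21.09 = 70.21 dB.
compressor: 93.0 − 20·log₁₀(5.9/1.2) = 93.0 − 13.83 = 79.17 dB.
Σ 10^(L/10) = 9.304e+07 → L_total = 10·log₁₀(9.304e+07) = 79.69 dB.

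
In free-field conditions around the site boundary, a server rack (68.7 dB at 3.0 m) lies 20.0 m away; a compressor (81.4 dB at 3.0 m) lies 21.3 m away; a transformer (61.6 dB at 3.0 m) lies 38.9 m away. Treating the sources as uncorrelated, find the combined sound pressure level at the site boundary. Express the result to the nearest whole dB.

65 dB

First find each source's level at the receiver (point-source: −20·log₁₀(r/r_ref)), then combine on an intensity basis.
server rack: 68.7 − 20·log₁₀(20.0/3.0) = 68.7 − 16.48 = 52.22 dB.
compressor: 81.4 − 20·log₁₀(21.3/3.0) = 81.4 − 17.03 = 64.37 dB.
transformer: 61.6 − 20·log₁₀(38.9/3.0) = 61.6 − 22.26 = 39.34 dB.
Σ 10^(L/10) = 2.914e+06 → L_total = 10·log₁₀(2.914e+06) = 64.64 dB.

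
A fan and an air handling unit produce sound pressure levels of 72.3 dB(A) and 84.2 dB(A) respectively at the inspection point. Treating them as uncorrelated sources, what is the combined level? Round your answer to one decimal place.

84.5 dB(A)

For uncorrelated sources the intensities add, so convert each level to linear form, sum, and take 10·log₁₀ of the total.
Σ 10^(L/10) = 10^(72.3/10) + 10^(84.2/10) = 2.800e+08.
L_total = 10·log₁₀(2.800e+08) = 84.47 dB(A).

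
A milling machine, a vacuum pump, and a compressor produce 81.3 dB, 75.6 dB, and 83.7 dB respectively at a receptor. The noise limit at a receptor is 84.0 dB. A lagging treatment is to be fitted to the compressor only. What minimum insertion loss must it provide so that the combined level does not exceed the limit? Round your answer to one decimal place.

4.7 dB

Fixed contribution from the other sources: Σ 10^(L/10) = 10^(81.3/10) + 10^(75.6/10) = 1.712e+08 (82.34 dB).
The limit corresponds to 10^(84.0/10) = 2.512e+08; subtracting the fixed part leaves 7.998e+07 for the compressor, i.e. 79.03 dB.
Required insertion loss = 83.7 − 79.03 = 4.67 dB.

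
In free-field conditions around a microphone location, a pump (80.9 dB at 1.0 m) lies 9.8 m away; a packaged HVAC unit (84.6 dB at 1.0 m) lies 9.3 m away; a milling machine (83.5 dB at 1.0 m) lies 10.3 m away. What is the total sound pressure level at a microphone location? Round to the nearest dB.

68 dB

First find each source's level at the receiver (point-source: −20·log₁₀(r/r_ref)), then combine on an intensity basis.
pump: 80.9 − 20·log₁₀(9.8/1.0) = 80.9 − 19.82 = 61.08 dB.
packaged HVAC unit: 84.6 − 20·log₁₀(9.3/1.0) = 84.6 − 19.37 = 65.23 dB.
milling machine: 83.5 − 20·log₁₀(10.3/1.0) = 83.5 − 20.26 = 63.24 dB.
Σ 10^(L/10) = 6.726e+06 → L_total = 10·log₁₀(6.726e+06) = 68.28 dB.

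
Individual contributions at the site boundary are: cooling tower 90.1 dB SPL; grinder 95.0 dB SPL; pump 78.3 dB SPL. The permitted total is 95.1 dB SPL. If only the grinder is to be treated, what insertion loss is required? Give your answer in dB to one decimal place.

1.7 dB

Everything except the grinder sums to 10^(90.1/10) + 10^(78.3/10) = 1.091e+09 in linear terms, 90.38 dB SPL.
To meet 95.1 dB SPL overall, the treated grinder may contribute at most 10^(95.1/10) − 1.091e+09 = 2.145e+09, i.e. 93.31 dB SPL.
So the grinder must be reduced from 95.0 to 93.31 dB SPL: IL = 1.69 dB.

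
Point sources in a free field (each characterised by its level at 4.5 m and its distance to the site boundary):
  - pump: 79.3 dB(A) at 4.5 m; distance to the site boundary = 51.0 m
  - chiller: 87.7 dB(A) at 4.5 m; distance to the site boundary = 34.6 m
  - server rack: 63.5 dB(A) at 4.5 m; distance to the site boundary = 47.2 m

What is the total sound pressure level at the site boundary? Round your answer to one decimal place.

70.3 dB(A)

First find each source's level at the receiver (point-source: −20·log₁₀(r/r_ref)), then combine on an intensity basis.
pump: 79.3 − 20·log₁₀(51.0/4.5) = 79.3 − 21.09 = 58.21 dB(A).
chiller: 87.7 − 20·log₁₀(34.6/4.5) = 87.7 − 17.72 = 69.98 dB(A).
server rack: 63.5 − 20·log₁₀(47.2/4.5) = 63.5 − 20.41 = 43.09 dB(A).
Σ 10^(L/10) = 1.064e+07 → L_total = 10·log₁₀(1.064e+07) = 70.27 dB(A).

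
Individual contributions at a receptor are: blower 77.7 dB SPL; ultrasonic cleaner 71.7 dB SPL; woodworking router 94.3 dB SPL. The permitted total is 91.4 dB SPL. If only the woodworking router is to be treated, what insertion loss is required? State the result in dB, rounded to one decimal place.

The untreated sources together contribute 10^(77.7/10) + 10^(71.7/10) = 7.368e+07, i.e. 78.67 dB SPL.
To meet 91.4 dB SPL overall, the treated woodworking router may contribute at most 10^(91.4/10) − 7.368e+07 = 1.307e+09, i.e. 91.16 dB SPL.
So the woodworking router must be reduced from 94.3 to 91.16 dB SPL: IL = 3.14 dB.

3.1 dB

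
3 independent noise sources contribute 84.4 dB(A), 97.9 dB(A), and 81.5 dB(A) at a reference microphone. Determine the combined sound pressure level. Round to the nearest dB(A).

Incoherent sources combine by intensity addition: L_total = 10·log₁₀(Σ 10^(L_i/10)).
Σ 10^(L/10) = 10^(84.4/10) + 10^(97.9/10) + 10^(81.5/10) = 6.583e+09.
L_total = 10·log₁₀(6.583e+09) = 98.18 dB(A).

98 dB(A)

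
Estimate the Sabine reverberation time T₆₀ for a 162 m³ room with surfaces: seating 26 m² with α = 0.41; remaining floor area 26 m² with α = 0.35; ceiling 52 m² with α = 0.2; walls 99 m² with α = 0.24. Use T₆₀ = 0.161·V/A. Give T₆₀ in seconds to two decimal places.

0.48 s

A = Σ Sᵢαᵢ = 26·0.41 + 26·0.35 + 52·0.2 + 99·0.24 = 53.92 m².
T₆₀ = 0.161 × 162 / 53.92 = 0.484 s.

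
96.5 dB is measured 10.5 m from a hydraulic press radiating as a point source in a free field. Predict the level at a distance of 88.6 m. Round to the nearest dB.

78 dB

Spherical spreading from a point source gives a 20·log₁₀(r₂/r₁) drop.
L₂ = 96.5 − 20·log₁₀(88.6/10.5) = 96.5 − 18.525 = 77.98 dB.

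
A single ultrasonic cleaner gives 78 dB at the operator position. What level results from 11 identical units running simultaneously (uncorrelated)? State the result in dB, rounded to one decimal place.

88.4 dB

L_total = L₁ + 10·log₁₀ N for N identical incoherent sources.
L_total = 78 + 10·log₁₀(11) = 78 + 10.414 = 88.41 dB.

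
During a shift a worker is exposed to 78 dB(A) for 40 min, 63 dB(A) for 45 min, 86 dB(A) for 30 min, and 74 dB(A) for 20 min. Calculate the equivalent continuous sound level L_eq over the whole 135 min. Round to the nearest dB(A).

Weight each interval's intensity by its duration and average over T = 135 min:
Σ tᵢ·10^(Lᵢ/10) = 40·10^(78/10) + 45·10^(63/10) + 30·10^(86/10) + 20·10^(74/10) = 1.506e+10.
L_eq = 10·log₁₀(1.506e+10/135) = 80.47 dB(A).

80 dB(A)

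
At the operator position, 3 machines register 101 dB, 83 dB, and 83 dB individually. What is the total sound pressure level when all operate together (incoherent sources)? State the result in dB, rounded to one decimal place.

101.1 dB

For uncorrelated sources the intensities add, so convert each level to linear form, sum, and take 10·log₁₀ of the total.
Σ 10^(L/10) = 10^(101/10) + 10^(83/10) + 10^(83/10) = 1.299e+10.
L_total = 10·log₁₀(1.299e+10) = 101.14 dB.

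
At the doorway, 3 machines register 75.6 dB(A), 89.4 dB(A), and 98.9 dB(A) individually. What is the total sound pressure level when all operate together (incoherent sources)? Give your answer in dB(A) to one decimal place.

99.4 dB(A)

For uncorrelated sources the intensities add, so convert each level to linear form, sum, and take 10·log₁₀ of the total.
Σ 10^(L/10) = 10^(75.6/10) + 10^(89.4/10) + 10^(98.9/10) = 8.670e+09.
L_total = 10·log₁₀(8.670e+09) = 99.38 dB(A).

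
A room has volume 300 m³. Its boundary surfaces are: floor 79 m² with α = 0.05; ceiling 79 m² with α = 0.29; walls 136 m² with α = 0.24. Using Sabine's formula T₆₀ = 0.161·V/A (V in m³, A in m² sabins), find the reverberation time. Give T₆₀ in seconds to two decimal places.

Summing Sᵢαᵢ: 79·0.05 + 79·0.29 + 136·0.24 = 59.50 m².
T₆₀ = 0.161 × 300 / 59.50 = 0.812 s.

0.81 s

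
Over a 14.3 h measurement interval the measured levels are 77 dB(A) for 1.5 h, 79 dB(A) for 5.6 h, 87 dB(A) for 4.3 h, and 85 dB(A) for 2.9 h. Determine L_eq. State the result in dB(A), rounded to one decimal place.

84.0 dB(A)

The energy average is taken in the linear domain: L_eq = 10·log₁₀[(Σ tᵢ·10^(Lᵢ/10))/T], T = 14.3 h.
Σ tᵢ·10^(Lᵢ/10) = 1.5·10^(77/10) + 5.6·10^(79/10) + 4.3·10^(87/10) + 2.9·10^(85/10) = 3.592e+09.
L_eq = 10·log₁₀(3.592e+09/14.3) = 84.00 dB(A).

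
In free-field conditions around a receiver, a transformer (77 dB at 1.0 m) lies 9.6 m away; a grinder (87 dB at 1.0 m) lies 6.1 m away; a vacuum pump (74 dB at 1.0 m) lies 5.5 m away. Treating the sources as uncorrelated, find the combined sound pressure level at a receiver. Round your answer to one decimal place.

71.7 dB

Propagate each source to the receiver with L = L_ref − 20·log₁₀(r/r_ref), then add intensities.
transformer: 77 − 20·log₁₀(9.6/1.0) = 77 − 19.65 = 57.35 dB.
grinder: 87 − 20·log₁₀(6.1/1.0) = 87 − 15.71 = 71.29 dB.
vacuum pump: 74 − 20·log₁₀(5.5/1.0) = 74 − 14.81 = 59.19 dB.
Σ 10^(L/10) = 1.484e+07 → L_total = 10·log₁₀(1.484e+07) = 71.72 dB.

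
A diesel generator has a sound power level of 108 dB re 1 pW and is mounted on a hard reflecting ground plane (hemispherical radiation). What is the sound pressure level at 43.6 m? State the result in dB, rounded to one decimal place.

67.2 dB

The power spreads over a hemisphere of area 2π·r², so L_p = L_w − 10·log₁₀(2π·r²).
2π·r² = 1.194e+04 m², 10·log₁₀ of that is 40.772 dB.
L_p = 108 − 40.772 = 67.23 dB.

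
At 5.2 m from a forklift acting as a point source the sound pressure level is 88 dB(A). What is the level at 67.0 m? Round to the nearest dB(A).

66 dB(A)

Point-source attenuation: ΔL = 20·log₁₀(r₂/r₁) = 20·log₁₀(67.0/5.2) = 22.201 dB.
L₂ = 88 − 20·log₁₀(67.0/5.2) = 88 − 22.201 = 65.80 dB(A).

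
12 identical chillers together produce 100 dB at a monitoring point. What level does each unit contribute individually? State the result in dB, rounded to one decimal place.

89.2 dB

12 equal contributions raise the level by 10·log₁₀ 12 = 10.792 dB, so each unit alone gives 100 − 10.792.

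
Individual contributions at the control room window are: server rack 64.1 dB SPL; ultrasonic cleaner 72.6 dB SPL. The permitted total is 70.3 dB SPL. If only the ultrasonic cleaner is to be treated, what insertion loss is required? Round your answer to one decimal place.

The untreated sources together contribute 10^(64.1/10) = 2.570e+06, i.e. 64.10 dB SPL.
The limit corresponds to 10^(70.3/10) = 1.072e+07; subtracting the fixed part leaves 8.145e+06 for the ultrasonic cleaner, i.e. 69.11 dB SPL.
So the ultrasonic cleaner must be reduced from 72.6 to 69.11 dB SPL: IL = 3.49 dB.

3.5 dB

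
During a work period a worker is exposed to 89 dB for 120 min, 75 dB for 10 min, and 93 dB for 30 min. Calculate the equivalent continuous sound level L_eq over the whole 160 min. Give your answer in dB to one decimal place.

89.9 dB

The energy average is taken in the linear domain: L_eq = 10·log₁₀[(Σ tᵢ·10^(Lᵢ/10))/T], T = 160 min.
Σ tᵢ·10^(Lᵢ/10) = 120·10^(89/10) + 10·10^(75/10) + 30·10^(93/10) = 1.555e+11.
L_eq = 10·log₁₀(1.555e+11/160) = 89.88 dB.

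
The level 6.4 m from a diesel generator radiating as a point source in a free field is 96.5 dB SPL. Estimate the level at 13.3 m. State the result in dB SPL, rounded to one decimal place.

90.1 dB SPL

Spherical spreading from a point source gives a 20·log₁₀(r₂/r₁) drop.
L₂ = 96.5 − 20·log₁₀(13.3/6.4) = 96.5 − 6.353 = 90.15 dB SPL.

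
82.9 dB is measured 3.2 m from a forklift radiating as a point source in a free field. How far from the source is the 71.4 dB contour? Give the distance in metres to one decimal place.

12.0 m

For a point source L₁ − L₂ = 20·log₁₀(r₂/r₁), so r₂ = r₁·10^((L₁−L₂)/20).
r₂ = 3.2·10^((82.9−71.4)/20) = 3.2·10^(11.5/20) = 12.03 m.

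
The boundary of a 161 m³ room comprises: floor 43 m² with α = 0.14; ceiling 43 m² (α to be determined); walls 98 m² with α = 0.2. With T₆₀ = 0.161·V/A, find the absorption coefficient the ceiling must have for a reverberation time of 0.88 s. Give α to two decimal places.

From T₆₀ = 0.161·V/A, the target T₆₀ = 0.88 s needs A = 0.161·161/0.88 = 29.46 m².
Absorption from the other surfaces = 43·0.14 + 98·0.2 = 25.62 m², so the ceiling must supply 3.84 m² over 43 m².
α = 3.84/43 = 0.089.

0.09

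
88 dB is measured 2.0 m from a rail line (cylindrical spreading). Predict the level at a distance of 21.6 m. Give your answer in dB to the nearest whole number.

Cylindrical spreading from a line source gives a 10·log₁₀(r₂/r₁) drop.
L₂ = 88 − 10·log₁₀(21.6/2.0) = 88 − 10.334 = 77.67 dB.

78 dB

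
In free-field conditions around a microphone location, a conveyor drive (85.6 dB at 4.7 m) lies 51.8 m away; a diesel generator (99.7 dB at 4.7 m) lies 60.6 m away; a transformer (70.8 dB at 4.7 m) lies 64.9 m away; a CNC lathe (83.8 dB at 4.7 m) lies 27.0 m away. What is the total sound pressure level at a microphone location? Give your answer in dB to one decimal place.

78.2 dB

Propagate each source to the receiver with L = L_ref − 20·log₁₀(r/r_ref), then add intensities.
conveyor drive: 85.6 − 20·log₁₀(51.8/4.7) = 85.6 − 20.84 = 64.76 dB.
diesel generator: 99.7 − 20·log₁₀(60.6/4.7) = 99.7 − 22.21 = 77.49 dB.
transformer: 70.8 − 20·log₁₀(64.9/4.7) = 70.8 − 22.80 = 48.00 dB.
CNC lathe: 83.8 − 20·log₁₀(27.0/4.7) = 83.8 − 15.19 = 68.61 dB.
Σ 10^(L/10) = 6.646e+07 → L_total = 10·log₁₀(6.646e+07) = 78.23 dB.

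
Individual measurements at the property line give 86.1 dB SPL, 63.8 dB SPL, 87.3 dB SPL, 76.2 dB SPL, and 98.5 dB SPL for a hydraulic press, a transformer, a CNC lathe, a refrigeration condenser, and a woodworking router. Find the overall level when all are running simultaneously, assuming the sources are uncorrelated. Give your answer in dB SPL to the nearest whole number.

99 dB SPL

For uncorrelated sources the intensities add, so convert each level to linear form, sum, and take 10·log₁₀ of the total.
Σ 10^(L/10) = 10^(86.1/10) + 10^(63.8/10) + 10^(87.3/10) + 10^(76.2/10) + 10^(98.5/10) = 8.068e+09.
L_total = 10·log₁₀(8.068e+09) = 99.07 dB SPL.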